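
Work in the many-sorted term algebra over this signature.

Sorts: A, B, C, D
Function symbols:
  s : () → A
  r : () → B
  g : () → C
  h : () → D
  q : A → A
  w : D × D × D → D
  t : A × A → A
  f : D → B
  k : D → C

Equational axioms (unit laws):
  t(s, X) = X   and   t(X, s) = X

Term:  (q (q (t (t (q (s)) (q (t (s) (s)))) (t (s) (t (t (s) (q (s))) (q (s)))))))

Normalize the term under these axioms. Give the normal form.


normal form = (q (q (t (t (q (s)) (q (s))) (t (q (s)) (q (s))))))

1. (q (q (t (t (q (s)) (q (t (s) (s)))) (t (s) (t (t (s) (q (s))) (q (s)))))))  →  (q (q (t (t (q (s)) (q (s))) (t (s) (t (t (s) (q (s))) (q (s)))))))
2. (q (q (t (t (q (s)) (q (s))) (t (s) (t (t (s) (q (s))) (q (s)))))))  →  (q (q (t (t (q (s)) (q (s))) (t (t (s) (q (s))) (q (s))))))
3. (q (q (t (t (q (s)) (q (s))) (t (t (s) (q (s))) (q (s))))))  →  (q (q (t (t (q (s)) (q (s))) (t (q (s)) (q (s))))))


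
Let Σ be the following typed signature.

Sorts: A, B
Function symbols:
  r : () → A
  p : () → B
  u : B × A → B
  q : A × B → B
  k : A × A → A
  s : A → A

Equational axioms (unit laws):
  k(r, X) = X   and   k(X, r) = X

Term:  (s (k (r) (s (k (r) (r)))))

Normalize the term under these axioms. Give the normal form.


normal form = (s (s (r)))

1. (s (k (r) (s (k (r) (r)))))  →  (s (s (k (r) (r))))
2. (s (s (k (r) (r))))  →  (s (s (r)))


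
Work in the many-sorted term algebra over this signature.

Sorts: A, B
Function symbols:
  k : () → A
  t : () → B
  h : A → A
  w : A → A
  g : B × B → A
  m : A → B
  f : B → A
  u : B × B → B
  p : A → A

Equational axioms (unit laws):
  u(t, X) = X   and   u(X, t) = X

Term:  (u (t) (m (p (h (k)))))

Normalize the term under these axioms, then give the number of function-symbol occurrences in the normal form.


1. (u (t) (m (p (h (k)))))  →  (m (p (h (k))))
normal form: (m (p (h (k))))

size = 4


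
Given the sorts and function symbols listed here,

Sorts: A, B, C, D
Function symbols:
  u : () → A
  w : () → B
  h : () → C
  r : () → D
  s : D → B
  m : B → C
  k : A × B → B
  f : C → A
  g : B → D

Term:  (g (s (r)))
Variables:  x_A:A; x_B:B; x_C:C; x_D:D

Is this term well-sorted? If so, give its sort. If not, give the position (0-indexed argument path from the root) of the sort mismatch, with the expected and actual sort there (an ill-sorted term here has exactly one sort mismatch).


    (r) : D
  (s (r)) : B
(g (s (r))) : D

well-sorted; sort = D


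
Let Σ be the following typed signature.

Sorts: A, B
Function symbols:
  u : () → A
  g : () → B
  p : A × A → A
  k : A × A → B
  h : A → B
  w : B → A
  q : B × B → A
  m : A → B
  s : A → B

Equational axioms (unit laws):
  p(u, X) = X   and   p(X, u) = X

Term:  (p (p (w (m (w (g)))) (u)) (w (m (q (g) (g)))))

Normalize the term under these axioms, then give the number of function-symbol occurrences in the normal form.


1. (p (p (w (m (w (g)))) (u)) (w (m (q (g) (g)))))  →  (p (w (m (w (g)))) (w (m (q (g) (g)))))
normal form: (p (w (m (w (g)))) (w (m (q (g) (g)))))

size = 10


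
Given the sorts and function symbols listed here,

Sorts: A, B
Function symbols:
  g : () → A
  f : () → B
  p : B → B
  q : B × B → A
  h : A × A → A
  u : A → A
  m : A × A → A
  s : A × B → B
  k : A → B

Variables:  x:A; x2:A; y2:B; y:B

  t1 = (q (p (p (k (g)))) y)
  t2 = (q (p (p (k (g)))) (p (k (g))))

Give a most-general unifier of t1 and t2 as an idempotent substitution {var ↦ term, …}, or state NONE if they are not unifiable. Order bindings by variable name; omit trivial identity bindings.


{y ↦ (p (k (g)))}


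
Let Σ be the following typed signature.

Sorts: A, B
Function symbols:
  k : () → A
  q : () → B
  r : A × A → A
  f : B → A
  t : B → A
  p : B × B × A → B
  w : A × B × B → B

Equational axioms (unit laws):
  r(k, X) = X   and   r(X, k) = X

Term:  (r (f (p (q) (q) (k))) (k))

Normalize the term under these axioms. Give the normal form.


1. (r (f (p (q) (q) (k))) (k))  →  (f (p (q) (q) (k)))

normal form = (f (p (q) (q) (k)))


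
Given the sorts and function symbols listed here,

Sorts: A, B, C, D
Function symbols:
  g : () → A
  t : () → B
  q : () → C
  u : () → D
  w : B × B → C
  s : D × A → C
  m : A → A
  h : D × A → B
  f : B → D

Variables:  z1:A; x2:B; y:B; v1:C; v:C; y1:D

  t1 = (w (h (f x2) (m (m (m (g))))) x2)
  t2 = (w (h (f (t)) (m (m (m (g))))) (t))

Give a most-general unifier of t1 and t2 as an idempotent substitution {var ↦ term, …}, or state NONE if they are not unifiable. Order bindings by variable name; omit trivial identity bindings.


{x2 ↦ (t)}


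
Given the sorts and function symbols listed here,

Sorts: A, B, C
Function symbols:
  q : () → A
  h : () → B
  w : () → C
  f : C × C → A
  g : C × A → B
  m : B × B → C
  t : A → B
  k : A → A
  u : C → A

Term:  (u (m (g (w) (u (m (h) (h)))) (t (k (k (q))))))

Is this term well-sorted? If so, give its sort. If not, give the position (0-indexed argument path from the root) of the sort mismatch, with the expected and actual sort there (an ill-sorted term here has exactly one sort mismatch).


      (w) : C
          (h) : B
          (h) : B
        (m (h) (h)) : C
      (u (m (h) (h))) : A
    (g (w) (u (m (h) (h)))) : B
          (q) : A
        (k (q)) : A
      (k (k (q))) : A
    (t (k (k (q)))) : B
  (m (g (w) (u (m (h) (h)))) (t (k (k (q))))) : C
(u (m (g (w) (u (m (h) (h)))) (t (k (k (q)))))) : A

well-sorted; sort = A


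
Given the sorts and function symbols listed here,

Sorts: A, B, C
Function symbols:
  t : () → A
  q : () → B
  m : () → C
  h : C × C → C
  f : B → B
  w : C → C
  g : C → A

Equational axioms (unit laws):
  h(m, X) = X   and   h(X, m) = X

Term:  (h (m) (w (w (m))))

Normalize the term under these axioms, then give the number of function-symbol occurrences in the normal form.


1. (h (m) (w (w (m))))  →  (w (w (m)))
normal form: (w (w (m)))

size = 3


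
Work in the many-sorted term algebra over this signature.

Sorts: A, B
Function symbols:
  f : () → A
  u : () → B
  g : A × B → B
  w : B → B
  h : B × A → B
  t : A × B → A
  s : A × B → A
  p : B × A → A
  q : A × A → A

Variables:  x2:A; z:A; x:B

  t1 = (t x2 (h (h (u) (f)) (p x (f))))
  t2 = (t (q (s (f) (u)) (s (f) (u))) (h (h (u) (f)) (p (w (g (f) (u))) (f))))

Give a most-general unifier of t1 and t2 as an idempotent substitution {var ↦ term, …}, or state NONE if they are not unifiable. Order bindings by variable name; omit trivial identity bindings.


{x ↦ (w (g (f) (u))), x2 ↦ (q (s (f) (u)) (s (f) (u)))}


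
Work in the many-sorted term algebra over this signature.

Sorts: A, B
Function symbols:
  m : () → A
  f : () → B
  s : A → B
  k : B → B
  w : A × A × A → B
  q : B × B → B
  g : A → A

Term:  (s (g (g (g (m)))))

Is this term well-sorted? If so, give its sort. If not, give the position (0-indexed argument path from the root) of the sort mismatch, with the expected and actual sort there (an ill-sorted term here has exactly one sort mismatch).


        (m) : A
      (g (m)) : A
    (g (g (m))) : A
  (g (g (g (m)))) : A
(s (g (g (g (m))))) : B

well-sorted; sort = B


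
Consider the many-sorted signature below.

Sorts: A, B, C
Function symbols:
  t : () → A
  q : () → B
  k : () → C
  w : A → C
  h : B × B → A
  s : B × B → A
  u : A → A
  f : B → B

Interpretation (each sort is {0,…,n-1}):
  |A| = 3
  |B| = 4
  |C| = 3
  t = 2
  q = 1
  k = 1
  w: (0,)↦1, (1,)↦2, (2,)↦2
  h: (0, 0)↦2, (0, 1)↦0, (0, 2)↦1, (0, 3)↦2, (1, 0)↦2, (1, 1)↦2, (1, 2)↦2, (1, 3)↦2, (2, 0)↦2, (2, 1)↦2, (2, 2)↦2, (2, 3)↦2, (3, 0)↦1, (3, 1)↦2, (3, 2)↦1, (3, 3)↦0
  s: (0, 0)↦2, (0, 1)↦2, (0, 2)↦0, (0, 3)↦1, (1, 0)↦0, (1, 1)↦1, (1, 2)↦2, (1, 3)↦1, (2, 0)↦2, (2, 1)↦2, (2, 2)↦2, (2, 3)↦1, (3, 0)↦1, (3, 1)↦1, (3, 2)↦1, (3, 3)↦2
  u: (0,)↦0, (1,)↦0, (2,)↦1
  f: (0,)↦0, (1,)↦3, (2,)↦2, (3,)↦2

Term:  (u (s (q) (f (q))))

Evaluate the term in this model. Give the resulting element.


  q = 1
  q = 1
  (f (q)) = f(1,) = 3
  (s (q) (f (q))) = s(1, 3) = 1
  (u (s (q) (f (q)))) = u(1,) = 0

value = 0


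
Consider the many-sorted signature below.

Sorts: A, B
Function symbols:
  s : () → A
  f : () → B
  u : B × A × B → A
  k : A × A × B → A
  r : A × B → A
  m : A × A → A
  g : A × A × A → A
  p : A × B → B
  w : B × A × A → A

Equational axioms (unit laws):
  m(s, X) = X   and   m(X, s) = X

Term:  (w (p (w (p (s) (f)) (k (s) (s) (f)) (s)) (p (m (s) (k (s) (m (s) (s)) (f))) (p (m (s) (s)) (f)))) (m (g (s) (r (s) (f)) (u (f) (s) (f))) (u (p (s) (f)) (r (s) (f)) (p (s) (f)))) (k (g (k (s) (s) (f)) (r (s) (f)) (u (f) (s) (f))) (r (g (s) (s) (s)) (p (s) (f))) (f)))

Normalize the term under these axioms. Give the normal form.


normal form = (w (p (w (p (s) (f)) (k (s) (s) (f)) (s)) (p (k (s) (s) (f)) (p (s) (f)))) (m (g (s) (r (s) (f)) (u (f) (s) (f))) (u (p (s) (f)) (r (s) (f)) (p (s) (f)))) (k (g (k (s) (s) (f)) (r (s) (f)) (u (f) (s) (f))) (r (g (s) (s) (s)) (p (s) (f))) (f)))

1. (w (p (w (p (s) (f)) (k (s) (s) (f)) (s)) (p (m (s) (k (s) (m (s) (s)) (f))) (p (m (s) (s)) (f)))) (m (g (s) (r (s) (f)) (u (f) (s) (f))) (u (p (s) (f)) (r (s) (f)) (p (s) (f)))) (k (g (k (s) (s) (f)) (r (s) (f)) (u (f) (s) (f))) (r (g (s) (s) (s)) (p (s) (f))) (f)))  →  (w (p (w (p (s) (f)) (k (s) (s) (f)) (s)) (p (k (s) (m (s) (s)) (f)) (p (m (s) (s)) (f)))) (m (g (s) (r (s) (f)) (u (f) (s) (f))) (u (p (s) (f)) (r (s) (f)) (p (s) (f)))) (k (g (k (s) (s) (f)) (r (s) (f)) (u (f) (s) (f))) (r (g (s) (s) (s)) (p (s) (f))) (f)))
2. (w (p (w (p (s) (f)) (k (s) (s) (f)) (s)) (p (k (s) (m (s) (s)) (f)) (p (m (s) (s)) (f)))) (m (g (s) (r (s) (f)) (u (f) (s) (f))) (u (p (s) (f)) (r (s) (f)) (p (s) (f)))) (k (g (k (s) (s) (f)) (r (s) (f)) (u (f) (s) (f))) (r (g (s) (s) (s)) (p (s) (f))) (f)))  →  (w (p (w (p (s) (f)) (k (s) (s) (f)) (s)) (p (k (s) (s) (f)) (p (m (s) (s)) (f)))) (m (g (s) (r (s) (f)) (u (f) (s) (f))) (u (p (s) (f)) (r (s) (f)) (p (s) (f)))) (k (g (k (s) (s) (f)) (r (s) (f)) (u (f) (s) (f))) (r (g (s) (s) (s)) (p (s) (f))) (f)))
3. (w (p (w (p (s) (f)) (k (s) (s) (f)) (s)) (p (k (s) (s) (f)) (p (m (s) (s)) (f)))) (m (g (s) (r (s) (f)) (u (f) (s) (f))) (u (p (s) (f)) (r (s) (f)) (p (s) (f)))) (k (g (k (s) (s) (f)) (r (s) (f)) (u (f) (s) (f))) (r (g (s) (s) (s)) (p (s) (f))) (f)))  →  (w (p (w (p (s) (f)) (k (s) (s) (f)) (s)) (p (k (s) (s) (f)) (p (s) (f)))) (m (g (s) (r (s) (f)) (u (f) (s) (f))) (u (p (s) (f)) (r (s) (f)) (p (s) (f)))) (k (g (k (s) (s) (f)) (r (s) (f)) (u (f) (s) (f))) (r (g (s) (s) (s)) (p (s) (f))) (f)))


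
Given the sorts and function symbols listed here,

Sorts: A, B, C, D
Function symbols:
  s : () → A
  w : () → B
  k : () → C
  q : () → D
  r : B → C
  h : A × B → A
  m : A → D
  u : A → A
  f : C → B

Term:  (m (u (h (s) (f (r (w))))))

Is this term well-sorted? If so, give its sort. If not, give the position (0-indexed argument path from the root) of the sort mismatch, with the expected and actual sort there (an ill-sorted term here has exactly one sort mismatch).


      (s) : A
          (w) : B
        (r (w)) : C
      (f (r (w))) : B
    (h (s) (f (r (w)))) : A
  (u (h (s) (f (r (w))))) : A
(m (u (h (s) (f (r (w)))))) : D

well-sorted; sort = D


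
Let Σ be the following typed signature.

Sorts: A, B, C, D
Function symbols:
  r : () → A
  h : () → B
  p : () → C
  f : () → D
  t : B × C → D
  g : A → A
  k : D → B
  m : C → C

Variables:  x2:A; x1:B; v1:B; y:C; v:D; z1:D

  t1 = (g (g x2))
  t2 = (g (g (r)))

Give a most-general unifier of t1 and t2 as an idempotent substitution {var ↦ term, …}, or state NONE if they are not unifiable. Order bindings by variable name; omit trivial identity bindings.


{x2 ↦ (r)}


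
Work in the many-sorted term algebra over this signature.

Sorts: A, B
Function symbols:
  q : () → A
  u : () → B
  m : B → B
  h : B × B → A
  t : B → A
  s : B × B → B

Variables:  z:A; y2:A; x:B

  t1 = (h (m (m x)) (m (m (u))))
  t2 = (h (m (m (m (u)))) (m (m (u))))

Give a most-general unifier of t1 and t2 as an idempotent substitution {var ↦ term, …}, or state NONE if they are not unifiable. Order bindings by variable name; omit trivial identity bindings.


{x ↦ (m (u))}


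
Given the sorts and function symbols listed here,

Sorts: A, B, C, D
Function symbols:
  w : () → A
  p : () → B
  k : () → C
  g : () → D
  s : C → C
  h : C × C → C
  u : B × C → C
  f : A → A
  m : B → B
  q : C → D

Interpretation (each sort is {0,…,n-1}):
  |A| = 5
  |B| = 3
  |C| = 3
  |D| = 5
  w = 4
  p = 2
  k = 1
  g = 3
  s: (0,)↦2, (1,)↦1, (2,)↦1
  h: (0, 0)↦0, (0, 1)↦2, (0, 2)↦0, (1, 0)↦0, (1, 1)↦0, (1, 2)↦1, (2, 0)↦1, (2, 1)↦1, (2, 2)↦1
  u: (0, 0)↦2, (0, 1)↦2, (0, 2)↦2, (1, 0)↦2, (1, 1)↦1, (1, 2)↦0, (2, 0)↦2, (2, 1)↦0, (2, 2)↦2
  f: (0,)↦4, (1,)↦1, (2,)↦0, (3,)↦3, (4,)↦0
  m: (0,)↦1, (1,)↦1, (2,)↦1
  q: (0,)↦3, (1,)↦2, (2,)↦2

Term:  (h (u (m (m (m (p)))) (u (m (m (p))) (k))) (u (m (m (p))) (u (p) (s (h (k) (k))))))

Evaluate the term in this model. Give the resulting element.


value = 0

  p = 2
  (m (p)) = m(2,) = 1
  (m (m (p))) = m(1,) = 1
  (m (m (m (p)))) = m(1,) = 1
  p = 2
  (m (p)) = m(2,) = 1
  (m (m (p))) = m(1,) = 1
  k = 1
  (u (m (m (p))) (k)) = u(1, 1) = 1
  (u (m (m (m (p)))) (u (m (m (p))) (k))) = u(1, 1) = 1
  p = 2
  (m (p)) = m(2,) = 1
  (m (m (p))) = m(1,) = 1
  p = 2
  k = 1
  k = 1
  (h (k) (k)) = h(1, 1) = 0
  (s (h (k) (k))) = s(0,) = 2
  (u (p) (s (h (k) (k)))) = u(2, 2) = 2
  (u (m (m (p))) (u (p) (s (h (k) (k))))) = u(1, 2) = 0
  (h (u (m (m (m (p)))) (u (m (m (p))) (k))) (u (m (m (p))) (u (p) (s (h (k) (k)))))) = h(1, 0) = 0


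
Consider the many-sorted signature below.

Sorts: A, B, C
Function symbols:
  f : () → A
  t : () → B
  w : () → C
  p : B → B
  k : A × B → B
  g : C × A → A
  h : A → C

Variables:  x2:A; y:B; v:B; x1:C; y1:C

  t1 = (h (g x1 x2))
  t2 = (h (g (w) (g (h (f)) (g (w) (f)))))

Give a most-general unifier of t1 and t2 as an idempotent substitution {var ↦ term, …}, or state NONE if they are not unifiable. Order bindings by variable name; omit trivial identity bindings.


{x1 ↦ (w), x2 ↦ (g (h (f)) (g (w) (f)))}


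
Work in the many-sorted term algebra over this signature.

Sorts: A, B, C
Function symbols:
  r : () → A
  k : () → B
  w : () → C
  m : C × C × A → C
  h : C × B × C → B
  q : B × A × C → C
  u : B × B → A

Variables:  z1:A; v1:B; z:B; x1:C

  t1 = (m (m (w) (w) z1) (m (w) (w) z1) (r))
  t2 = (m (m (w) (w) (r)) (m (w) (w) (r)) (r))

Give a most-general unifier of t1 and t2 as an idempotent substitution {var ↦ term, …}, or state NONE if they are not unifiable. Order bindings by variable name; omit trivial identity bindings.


{z1 ↦ (r)}


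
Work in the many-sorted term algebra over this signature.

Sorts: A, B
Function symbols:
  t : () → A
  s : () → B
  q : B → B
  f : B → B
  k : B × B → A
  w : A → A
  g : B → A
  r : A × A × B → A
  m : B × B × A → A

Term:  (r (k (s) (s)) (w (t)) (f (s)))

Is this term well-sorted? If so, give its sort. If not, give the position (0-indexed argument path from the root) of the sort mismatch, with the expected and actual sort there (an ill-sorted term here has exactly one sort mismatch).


well-sorted; sort = A

    (s) : B
    (s) : B
  (k (s) (s)) : A
    (t) : A
  (w (t)) : A
    (s) : B
  (f (s)) : B
(r (k (s) (s)) (w (t)) (f (s))) : A


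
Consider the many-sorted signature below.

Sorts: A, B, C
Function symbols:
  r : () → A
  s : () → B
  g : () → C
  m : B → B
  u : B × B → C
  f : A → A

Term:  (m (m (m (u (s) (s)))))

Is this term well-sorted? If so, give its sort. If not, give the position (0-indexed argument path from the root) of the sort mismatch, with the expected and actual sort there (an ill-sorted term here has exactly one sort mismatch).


        (s) : B
        (s) : B
      (u (s) (s)) : C
    (m (u (s) (s))) : ✗ arg 0 at [0, 0, 0] has sort C, expected B

ill-sorted at position [0, 0, 0]: expected B, got C


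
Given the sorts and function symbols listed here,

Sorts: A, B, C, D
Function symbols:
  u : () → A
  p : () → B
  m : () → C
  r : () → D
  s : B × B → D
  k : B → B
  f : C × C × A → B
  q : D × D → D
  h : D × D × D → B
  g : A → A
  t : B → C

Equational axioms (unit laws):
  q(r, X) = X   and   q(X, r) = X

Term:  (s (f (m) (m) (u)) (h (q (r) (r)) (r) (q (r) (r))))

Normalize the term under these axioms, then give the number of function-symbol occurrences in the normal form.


1. (s (f (m) (m) (u)) (h (q (r) (r)) (r) (q (r) (r))))  →  (s (f (m) (m) (u)) (h (r) (r) (q (r) (r))))
2. (s (f (m) (m) (u)) (h (r) (r) (q (r) (r))))  →  (s (f (m) (m) (u)) (h (r) (r) (r)))
normal form: (s (f (m) (m) (u)) (h (r) (r) (r)))

size = 9


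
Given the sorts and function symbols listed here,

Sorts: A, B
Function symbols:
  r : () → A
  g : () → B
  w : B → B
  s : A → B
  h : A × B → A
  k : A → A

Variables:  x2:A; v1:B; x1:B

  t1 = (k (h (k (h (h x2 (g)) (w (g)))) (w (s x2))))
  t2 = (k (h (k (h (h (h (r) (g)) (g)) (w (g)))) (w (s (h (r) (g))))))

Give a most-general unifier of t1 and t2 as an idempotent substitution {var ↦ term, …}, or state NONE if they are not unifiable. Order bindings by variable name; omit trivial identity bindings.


{x2 ↦ (h (r) (g))}


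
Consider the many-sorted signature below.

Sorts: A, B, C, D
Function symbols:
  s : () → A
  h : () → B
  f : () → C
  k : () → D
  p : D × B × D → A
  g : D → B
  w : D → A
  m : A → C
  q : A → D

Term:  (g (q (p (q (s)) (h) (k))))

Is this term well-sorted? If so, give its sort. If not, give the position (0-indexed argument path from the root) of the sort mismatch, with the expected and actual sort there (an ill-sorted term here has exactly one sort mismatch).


        (s) : A
      (q (s)) : D
      (h) : B
      (k) : D
    (p (q (s)) (h) (k)) : A
  (q (p (q (s)) (h) (k))) : D
(g (q (p (q (s)) (h) (k)))) : B

well-sorted; sort = B


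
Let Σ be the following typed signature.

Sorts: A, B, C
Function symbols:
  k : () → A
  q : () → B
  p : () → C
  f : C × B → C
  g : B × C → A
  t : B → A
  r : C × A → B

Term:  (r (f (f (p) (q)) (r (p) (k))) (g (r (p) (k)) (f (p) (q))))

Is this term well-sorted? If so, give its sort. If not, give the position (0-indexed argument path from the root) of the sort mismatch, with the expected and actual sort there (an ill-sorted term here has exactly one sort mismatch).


      (p) : C
      (q) : B
    (f (p) (q)) : C
      (p) : C
      (k) : A
    (r (p) (k)) : B
  (f (f (p) (q)) (r (p) (k))) : C
      (p) : C
      (k) : A
    (r (p) (k)) : B
      (p) : C
      (q) : B
    (f (p) (q)) : C
  (g (r (p) (k)) (f (p) (q))) : A
(r (f (f (p) (q)) (r (p) (k))) (g (r (p) (k)) (f (p) (q)))) : B

well-sorted; sort = B


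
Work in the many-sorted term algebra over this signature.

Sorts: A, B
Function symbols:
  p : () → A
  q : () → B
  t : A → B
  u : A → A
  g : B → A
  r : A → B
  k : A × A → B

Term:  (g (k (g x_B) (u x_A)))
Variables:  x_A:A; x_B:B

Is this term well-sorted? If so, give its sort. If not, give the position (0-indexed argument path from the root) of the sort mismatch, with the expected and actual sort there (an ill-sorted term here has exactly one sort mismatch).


well-sorted; sort = A

      x_B : B
    (g x_B) : A
      x_A : A
    (u x_A) : A
  (k (g x_B) (u x_A)) : B
(g (k (g x_B) (u x_A))) : A


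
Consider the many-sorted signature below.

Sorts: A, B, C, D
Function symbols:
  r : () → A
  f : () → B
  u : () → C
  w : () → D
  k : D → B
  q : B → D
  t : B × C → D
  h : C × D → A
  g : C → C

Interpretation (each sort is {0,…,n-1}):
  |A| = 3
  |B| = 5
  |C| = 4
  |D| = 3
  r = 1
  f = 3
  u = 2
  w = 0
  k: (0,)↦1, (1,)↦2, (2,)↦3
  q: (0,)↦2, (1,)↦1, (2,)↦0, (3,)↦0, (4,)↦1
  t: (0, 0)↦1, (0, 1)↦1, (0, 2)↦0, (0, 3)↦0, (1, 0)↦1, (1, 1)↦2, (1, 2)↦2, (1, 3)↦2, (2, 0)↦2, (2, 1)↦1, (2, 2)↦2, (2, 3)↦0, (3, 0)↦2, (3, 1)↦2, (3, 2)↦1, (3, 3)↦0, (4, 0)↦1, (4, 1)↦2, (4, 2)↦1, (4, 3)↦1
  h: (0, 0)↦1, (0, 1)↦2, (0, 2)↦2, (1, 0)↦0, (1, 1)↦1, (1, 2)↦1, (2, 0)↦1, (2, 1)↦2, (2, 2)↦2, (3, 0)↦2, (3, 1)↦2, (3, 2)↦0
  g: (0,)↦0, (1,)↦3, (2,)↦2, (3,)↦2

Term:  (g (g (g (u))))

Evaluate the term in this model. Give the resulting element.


  u = 2
  (g (u)) = g(2,) = 2
  (g (g (u))) = g(2,) = 2
  (g (g (g (u)))) = g(2,) = 2

value = 2


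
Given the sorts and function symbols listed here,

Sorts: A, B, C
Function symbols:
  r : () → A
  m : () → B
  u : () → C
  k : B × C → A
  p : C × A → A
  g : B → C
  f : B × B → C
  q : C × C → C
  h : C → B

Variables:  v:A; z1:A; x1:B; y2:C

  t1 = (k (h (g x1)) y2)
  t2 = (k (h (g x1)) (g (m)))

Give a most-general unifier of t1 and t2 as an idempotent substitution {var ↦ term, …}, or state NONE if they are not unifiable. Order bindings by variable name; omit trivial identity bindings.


{y2 ↦ (g (m))}


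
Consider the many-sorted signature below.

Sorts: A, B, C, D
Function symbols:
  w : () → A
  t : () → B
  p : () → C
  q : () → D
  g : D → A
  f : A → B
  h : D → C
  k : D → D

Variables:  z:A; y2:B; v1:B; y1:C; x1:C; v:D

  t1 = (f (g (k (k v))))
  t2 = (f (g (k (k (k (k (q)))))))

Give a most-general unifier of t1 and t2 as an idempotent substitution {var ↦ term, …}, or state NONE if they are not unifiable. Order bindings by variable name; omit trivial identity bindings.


{v ↦ (k (k (q)))}


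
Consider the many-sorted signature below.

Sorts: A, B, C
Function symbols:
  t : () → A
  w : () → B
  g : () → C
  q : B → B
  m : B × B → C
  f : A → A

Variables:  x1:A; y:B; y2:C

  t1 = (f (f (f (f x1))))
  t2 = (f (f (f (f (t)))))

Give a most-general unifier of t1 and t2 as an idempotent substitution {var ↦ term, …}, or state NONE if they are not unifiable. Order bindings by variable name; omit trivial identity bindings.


{x1 ↦ (t)}


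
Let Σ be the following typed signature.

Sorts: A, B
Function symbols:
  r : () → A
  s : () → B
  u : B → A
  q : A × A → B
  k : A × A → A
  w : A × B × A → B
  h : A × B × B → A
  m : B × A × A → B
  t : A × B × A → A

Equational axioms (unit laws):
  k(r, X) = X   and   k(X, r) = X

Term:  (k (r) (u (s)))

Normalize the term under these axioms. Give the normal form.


1. (k (r) (u (s)))  →  (u (s))

normal form = (u (s))


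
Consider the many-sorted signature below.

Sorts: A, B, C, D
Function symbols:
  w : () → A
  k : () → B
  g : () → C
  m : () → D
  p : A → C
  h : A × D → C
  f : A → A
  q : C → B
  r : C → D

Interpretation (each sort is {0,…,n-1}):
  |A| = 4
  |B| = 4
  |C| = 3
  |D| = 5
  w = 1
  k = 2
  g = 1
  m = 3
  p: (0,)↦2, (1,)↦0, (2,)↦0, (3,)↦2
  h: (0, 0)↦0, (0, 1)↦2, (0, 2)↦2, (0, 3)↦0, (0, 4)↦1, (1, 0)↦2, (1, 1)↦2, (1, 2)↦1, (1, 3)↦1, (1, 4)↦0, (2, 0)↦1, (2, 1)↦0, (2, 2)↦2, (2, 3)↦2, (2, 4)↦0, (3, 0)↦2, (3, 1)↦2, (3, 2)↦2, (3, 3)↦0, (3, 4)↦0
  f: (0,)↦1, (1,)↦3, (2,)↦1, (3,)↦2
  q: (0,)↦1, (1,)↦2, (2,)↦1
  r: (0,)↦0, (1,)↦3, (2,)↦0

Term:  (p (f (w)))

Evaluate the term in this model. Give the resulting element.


value = 2

  w = 1
  (f (w)) = f(1,) = 3
  (p (f (w))) = p(3,) = 2


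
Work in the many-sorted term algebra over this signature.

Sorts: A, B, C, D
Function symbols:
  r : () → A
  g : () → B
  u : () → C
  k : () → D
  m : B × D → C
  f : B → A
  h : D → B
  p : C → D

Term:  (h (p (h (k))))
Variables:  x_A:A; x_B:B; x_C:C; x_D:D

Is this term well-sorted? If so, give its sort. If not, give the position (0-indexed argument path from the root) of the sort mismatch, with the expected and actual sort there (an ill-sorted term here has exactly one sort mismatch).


ill-sorted at position [0, 0]: expected C, got B

      (k) : D
    (h (k)) : B
  (p (h (k))) : ✗ arg 0 at [0, 0] has sort B, expected C


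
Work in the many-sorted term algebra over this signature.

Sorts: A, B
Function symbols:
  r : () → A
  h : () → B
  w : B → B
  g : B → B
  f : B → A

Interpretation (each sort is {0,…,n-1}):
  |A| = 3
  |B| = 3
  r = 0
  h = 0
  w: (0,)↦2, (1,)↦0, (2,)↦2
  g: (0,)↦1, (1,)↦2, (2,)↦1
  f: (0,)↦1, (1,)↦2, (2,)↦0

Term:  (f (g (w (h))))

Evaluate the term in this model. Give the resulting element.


value = 2

  h = 0
  (w (h)) = w(0,) = 2
  (g (w (h))) = g(2,) = 1
  (f (g (w (h)))) = f(1,) = 2


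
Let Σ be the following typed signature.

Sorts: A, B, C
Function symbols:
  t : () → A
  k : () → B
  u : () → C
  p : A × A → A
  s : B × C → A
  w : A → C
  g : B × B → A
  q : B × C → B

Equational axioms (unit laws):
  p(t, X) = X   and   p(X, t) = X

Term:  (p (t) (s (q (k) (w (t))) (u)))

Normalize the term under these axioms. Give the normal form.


1. (p (t) (s (q (k) (w (t))) (u)))  →  (s (q (k) (w (t))) (u))

normal form = (s (q (k) (w (t))) (u))


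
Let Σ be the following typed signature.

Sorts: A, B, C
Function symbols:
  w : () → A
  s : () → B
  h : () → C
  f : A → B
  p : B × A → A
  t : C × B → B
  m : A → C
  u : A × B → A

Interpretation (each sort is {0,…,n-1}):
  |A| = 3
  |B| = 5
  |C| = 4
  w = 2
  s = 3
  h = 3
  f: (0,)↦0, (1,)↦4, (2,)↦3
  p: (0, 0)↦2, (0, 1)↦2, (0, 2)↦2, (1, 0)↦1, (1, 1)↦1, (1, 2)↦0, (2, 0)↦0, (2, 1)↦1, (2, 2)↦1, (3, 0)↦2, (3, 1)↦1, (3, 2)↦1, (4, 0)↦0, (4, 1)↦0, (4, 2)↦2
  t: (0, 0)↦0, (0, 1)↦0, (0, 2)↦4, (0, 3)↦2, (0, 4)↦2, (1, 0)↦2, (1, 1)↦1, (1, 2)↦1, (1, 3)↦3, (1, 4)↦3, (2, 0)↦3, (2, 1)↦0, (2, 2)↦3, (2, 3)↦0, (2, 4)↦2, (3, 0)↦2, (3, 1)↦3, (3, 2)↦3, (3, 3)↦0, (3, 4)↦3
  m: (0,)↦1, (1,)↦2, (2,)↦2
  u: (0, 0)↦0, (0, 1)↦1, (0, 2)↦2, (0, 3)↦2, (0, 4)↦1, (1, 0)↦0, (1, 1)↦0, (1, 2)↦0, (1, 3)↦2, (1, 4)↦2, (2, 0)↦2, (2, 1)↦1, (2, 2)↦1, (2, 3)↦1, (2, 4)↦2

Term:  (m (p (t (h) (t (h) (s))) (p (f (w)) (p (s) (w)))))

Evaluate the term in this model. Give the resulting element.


  h = 3
  h = 3
  s = 3
  (t (h) (s)) = t(3, 3) = 0
  (t (h) (t (h) (s))) = t(3, 0) = 2
  w = 2
  (f (w)) = f(2,) = 3
  s = 3
  w = 2
  (p (s) (w)) = p(3, 2) = 1
  (p (f (w)) (p (s) (w))) = p(3, 1) = 1
  (p (t (h) (t (h) (s))) (p (f (w)) (p (s) (w)))) = p(2, 1) = 1
  (m (p (t (h) (t (h) (s))) (p (f (w)) (p (s) (w))))) = m(1,) = 2

value = 2


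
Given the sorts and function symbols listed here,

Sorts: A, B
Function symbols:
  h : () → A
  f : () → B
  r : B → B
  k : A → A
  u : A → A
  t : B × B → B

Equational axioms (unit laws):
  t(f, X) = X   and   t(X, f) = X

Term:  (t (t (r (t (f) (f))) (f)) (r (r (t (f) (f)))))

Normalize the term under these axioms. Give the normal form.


normal form = (t (r (f)) (r (r (f))))

1. (t (t (r (t (f) (f))) (f)) (r (r (t (f) (f)))))  →  (t (r (t (f) (f))) (r (r (t (f) (f)))))
2. (t (r (t (f) (f))) (r (r (t (f) (f)))))  →  (t (r (f)) (r (r (t (f) (f)))))
3. (t (r (f)) (r (r (t (f) (f)))))  →  (t (r (f)) (r (r (f))))


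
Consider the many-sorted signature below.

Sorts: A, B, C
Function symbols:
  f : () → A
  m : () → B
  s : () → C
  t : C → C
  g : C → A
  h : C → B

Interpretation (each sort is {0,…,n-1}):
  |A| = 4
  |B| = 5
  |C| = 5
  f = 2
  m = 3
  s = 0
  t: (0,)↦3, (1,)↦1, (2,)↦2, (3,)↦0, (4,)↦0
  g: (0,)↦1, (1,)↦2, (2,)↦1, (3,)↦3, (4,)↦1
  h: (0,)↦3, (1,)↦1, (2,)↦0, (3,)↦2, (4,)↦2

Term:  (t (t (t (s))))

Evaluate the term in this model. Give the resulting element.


value = 3

  s = 0
  (t (s)) = t(0,) = 3
  (t (t (s))) = t(3,) = 0
  (t (t (t (s)))) = t(0,) = 3


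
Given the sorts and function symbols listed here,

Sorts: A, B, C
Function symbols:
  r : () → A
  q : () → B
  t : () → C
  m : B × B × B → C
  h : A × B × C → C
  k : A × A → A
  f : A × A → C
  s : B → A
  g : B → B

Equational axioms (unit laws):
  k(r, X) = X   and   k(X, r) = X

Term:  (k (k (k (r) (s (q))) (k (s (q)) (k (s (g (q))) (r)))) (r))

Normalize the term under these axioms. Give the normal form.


normal form = (k (s (q)) (k (s (q)) (s (g (q)))))

1. (k (k (k (r) (s (q))) (k (s (q)) (k (s (g (q))) (r)))) (r))  →  (k (k (r) (s (q))) (k (s (q)) (k (s (g (q))) (r))))
2. (k (k (r) (s (q))) (k (s (q)) (k (s (g (q))) (r))))  →  (k (s (q)) (k (s (q)) (k (s (g (q))) (r))))
3. (k (s (q)) (k (s (q)) (k (s (g (q))) (r))))  →  (k (s (q)) (k (s (q)) (s (g (q)))))


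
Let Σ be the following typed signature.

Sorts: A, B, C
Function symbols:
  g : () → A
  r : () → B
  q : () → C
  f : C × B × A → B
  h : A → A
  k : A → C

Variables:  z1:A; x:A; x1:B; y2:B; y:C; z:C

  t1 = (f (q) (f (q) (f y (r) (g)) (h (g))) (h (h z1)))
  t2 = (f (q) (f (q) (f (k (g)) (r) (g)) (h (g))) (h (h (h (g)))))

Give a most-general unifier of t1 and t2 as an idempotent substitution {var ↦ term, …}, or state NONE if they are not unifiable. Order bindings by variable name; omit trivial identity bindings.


{y ↦ (k (g)), z1 ↦ (h (g))}


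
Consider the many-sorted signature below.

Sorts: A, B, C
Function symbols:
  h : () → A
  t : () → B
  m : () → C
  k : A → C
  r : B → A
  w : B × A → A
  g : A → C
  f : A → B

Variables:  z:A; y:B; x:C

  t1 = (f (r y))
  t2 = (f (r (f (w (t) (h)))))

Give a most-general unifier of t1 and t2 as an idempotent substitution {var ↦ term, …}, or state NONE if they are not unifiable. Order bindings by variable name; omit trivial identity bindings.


{y ↦ (f (w (t) (h)))}


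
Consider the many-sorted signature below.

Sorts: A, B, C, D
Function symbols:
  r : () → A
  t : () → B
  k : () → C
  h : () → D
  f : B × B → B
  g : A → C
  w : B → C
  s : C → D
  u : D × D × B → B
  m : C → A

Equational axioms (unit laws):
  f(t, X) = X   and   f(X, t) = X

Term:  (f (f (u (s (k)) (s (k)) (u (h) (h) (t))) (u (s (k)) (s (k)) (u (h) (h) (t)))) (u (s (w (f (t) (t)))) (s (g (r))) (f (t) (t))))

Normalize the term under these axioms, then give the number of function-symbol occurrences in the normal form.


size = 28

1. (f (f (u (s (k)) (s (k)) (u (h) (h) (t))) (u (s (k)) (s (k)) (u (h) (h) (t)))) (u (s (w (f (t) (t)))) (s (g (r))) (f (t) (t))))  →  (f (f (u (s (k)) (s (k)) (u (h) (h) (t))) (u (s (k)) (s (k)) (u (h) (h) (t)))) (u (s (w (t))) (s (g (r))) (f (t) (t))))
2. (f (f (u (s (k)) (s (k)) (u (h) (h) (t))) (u (s (k)) (s (k)) (u (h) (h) (t)))) (u (s (w (t))) (s (g (r))) (f (t) (t))))  →  (f (f (u (s (k)) (s (k)) (u (h) (h) (t))) (u (s (k)) (s (k)) (u (h) (h) (t)))) (u (s (w (t))) (s (g (r))) (t)))
normal form: (f (f (u (s (k)) (s (k)) (u (h) (h) (t))) (u (s (k)) (s (k)) (u (h) (h) (t)))) (u (s (w (t))) (s (g (r))) (t)))


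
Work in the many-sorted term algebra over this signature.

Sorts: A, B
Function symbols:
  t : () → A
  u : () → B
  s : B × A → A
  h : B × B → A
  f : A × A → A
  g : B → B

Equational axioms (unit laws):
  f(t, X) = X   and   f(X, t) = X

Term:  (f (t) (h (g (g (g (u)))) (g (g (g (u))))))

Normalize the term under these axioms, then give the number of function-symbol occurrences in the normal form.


1. (f (t) (h (g (g (g (u)))) (g (g (g (u))))))  →  (h (g (g (g (u)))) (g (g (g (u)))))
normal form: (h (g (g (g (u)))) (g (g (g (u)))))

size = 9


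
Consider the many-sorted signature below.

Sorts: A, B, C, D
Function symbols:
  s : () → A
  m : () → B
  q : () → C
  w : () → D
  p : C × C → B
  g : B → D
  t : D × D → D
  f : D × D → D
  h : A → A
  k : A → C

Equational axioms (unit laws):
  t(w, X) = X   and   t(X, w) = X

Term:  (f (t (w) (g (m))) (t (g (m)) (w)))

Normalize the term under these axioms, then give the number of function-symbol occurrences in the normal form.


size = 5

1. (f (t (w) (g (m))) (t (g (m)) (w)))  →  (f (g (m)) (t (g (m)) (w)))
2. (f (g (m)) (t (g (m)) (w)))  →  (f (g (m)) (g (m)))
normal form: (f (g (m)) (g (m)))


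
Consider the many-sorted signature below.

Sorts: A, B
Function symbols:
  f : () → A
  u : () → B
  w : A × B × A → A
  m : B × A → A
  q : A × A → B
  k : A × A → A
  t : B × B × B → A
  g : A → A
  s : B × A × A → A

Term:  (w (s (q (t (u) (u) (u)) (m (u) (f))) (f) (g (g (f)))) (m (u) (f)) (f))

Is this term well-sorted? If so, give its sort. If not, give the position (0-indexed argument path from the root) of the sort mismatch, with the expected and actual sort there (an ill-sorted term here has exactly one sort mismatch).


        (u) : B
        (u) : B
        (u) : B
      (t (u) (u) (u)) : A
        (u) : B
        (f) : A
      (m (u) (f)) : A
    (q (t (u) (u) (u)) (m (u) (f))) : B
    (f) : A
        (f) : A
      (g (f)) : A
    (g (g (f))) : A
  (s (q (t (u) (u) (u)) (m (u) (f))) (f) (g (g (f)))) : A
    (u) : B
    (f) : A
  (m (u) (f)) : A
  (f) : A
(w (s (q (t (u) (u) (u)) (m (u) (f))) (f) (g (g (f)))) (m (u) (f)) (f)) : ✗ arg 1 at [1] has sort A, expected B

ill-sorted at position [1]: expected B, got A


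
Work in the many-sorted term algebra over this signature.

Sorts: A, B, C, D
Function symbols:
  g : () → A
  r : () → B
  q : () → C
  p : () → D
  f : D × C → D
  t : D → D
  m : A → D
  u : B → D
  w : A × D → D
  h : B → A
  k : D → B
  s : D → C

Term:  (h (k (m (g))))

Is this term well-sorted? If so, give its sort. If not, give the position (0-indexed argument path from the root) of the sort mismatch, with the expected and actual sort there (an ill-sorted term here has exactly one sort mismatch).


      (g) : A
    (m (g)) : D
  (k (m (g))) : B
(h (k (m (g)))) : A

well-sorted; sort = A


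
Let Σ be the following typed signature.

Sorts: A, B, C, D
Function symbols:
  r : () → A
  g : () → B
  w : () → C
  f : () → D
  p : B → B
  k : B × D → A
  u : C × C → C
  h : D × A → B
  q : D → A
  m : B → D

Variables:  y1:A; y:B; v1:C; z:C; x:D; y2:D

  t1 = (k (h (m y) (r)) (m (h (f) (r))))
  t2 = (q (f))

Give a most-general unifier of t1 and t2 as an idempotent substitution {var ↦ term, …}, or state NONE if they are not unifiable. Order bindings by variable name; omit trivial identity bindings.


head clash or occurs-check failure — not unifiable

NONE (not unifiable)


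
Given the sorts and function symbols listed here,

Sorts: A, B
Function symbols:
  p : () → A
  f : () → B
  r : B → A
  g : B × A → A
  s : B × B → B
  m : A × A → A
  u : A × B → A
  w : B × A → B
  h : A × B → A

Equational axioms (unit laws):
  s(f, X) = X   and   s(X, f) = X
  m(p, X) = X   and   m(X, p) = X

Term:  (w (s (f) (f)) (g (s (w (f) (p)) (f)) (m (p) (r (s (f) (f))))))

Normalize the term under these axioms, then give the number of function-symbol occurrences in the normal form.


1. (w (s (f) (f)) (g (s (w (f) (p)) (f)) (m (p) (r (s (f) (f))))))  →  (w (f) (g (s (w (f) (p)) (f)) (m (p) (r (s (f) (f))))))
2. (w (f) (g (s (w (f) (p)) (f)) (m (p) (r (s (f) (f))))))  →  (w (f) (g (w (f) (p)) (m (p) (r (s (f) (f))))))
3. (w (f) (g (w (f) (p)) (m (p) (r (s (f) (f))))))  →  (w (f) (g (w (f) (p)) (r (s (f) (f)))))
4. (w (f) (g (w (f) (p)) (r (s (f) (f)))))  →  (w (f) (g (w (f) (p)) (r (f))))
normal form: (w (f) (g (w (f) (p)) (r (f))))

size = 8


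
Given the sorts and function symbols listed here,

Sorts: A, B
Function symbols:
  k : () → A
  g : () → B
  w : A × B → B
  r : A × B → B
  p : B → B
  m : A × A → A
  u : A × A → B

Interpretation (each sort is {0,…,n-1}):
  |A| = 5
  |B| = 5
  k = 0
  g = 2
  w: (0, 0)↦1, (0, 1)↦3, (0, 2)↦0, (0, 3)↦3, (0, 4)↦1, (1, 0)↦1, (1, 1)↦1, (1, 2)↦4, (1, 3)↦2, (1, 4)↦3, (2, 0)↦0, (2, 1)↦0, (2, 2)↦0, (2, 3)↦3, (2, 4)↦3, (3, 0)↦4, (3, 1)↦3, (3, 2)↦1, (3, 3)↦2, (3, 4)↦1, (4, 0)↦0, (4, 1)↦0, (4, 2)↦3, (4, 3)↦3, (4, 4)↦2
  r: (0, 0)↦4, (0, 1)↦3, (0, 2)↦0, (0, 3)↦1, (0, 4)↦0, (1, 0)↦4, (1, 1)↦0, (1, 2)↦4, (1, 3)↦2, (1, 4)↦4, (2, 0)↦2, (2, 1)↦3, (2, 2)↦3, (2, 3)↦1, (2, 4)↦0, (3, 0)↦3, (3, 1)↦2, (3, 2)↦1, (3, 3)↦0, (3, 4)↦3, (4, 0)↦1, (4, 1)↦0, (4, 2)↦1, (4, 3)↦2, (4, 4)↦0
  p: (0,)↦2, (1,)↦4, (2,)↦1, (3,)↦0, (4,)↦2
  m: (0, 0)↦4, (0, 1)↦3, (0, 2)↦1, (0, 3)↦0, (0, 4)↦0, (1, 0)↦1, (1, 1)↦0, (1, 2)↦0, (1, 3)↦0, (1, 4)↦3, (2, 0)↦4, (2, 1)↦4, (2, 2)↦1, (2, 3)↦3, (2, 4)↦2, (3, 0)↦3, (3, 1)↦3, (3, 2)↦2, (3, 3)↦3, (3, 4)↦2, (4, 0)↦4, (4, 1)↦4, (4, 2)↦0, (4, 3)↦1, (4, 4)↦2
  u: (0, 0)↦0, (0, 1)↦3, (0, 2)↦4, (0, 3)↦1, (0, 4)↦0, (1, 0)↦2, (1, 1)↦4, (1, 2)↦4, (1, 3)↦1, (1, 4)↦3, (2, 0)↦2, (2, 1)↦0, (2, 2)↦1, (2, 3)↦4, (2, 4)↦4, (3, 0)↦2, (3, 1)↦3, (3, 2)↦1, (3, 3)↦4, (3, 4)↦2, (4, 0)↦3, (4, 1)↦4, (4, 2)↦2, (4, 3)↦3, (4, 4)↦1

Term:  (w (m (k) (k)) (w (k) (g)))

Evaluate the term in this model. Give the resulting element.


value = 0

  k = 0
  k = 0
  (m (k) (k)) = m(0, 0) = 4
  k = 0
  g = 2
  (w (k) (g)) = w(0, 2) = 0
  (w (m (k) (k)) (w (k) (g))) = w(4, 0) = 0


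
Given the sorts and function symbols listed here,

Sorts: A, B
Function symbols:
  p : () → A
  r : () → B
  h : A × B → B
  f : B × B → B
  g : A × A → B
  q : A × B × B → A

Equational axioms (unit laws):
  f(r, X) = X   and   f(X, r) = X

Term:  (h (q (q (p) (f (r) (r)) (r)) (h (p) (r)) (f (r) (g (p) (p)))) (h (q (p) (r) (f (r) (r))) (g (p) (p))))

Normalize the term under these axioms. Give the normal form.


normal form = (h (q (q (p) (r) (r)) (h (p) (r)) (g (p) (p))) (h (q (p) (r) (r)) (g (p) (p))))

1. (h (q (q (p) (f (r) (r)) (r)) (h (p) (r)) (f (r) (g (p) (p)))) (h (q (p) (r) (f (r) (r))) (g (p) (p))))  →  (h (q (q (p) (r) (r)) (h (p) (r)) (f (r) (g (p) (p)))) (h (q (p) (r) (f (r) (r))) (g (p) (p))))
2. (h (q (q (p) (r) (r)) (h (p) (r)) (f (r) (g (p) (p)))) (h (q (p) (r) (f (r) (r))) (g (p) (p))))  →  (h (q (q (p) (r) (r)) (h (p) (r)) (g (p) (p))) (h (q (p) (r) (f (r) (r))) (g (p) (p))))
3. (h (q (q (p) (r) (r)) (h (p) (r)) (g (p) (p))) (h (q (p) (r) (f (r) (r))) (g (p) (p))))  →  (h (q (q (p) (r) (r)) (h (p) (r)) (g (p) (p))) (h (q (p) (r) (r)) (g (p) (p))))


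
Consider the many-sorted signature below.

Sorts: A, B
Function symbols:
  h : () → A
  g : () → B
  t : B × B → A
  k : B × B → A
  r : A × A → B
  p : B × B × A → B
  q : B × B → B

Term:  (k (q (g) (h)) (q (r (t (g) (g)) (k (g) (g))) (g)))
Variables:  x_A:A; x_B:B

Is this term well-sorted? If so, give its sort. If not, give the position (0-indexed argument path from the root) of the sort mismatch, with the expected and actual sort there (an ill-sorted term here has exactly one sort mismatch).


    (g) : B
    (h) : A
  (q (g) (h)) : ✗ arg 1 at [0, 1] has sort A, expected B
        (g) : B
        (g) : B
      (t (g) (g)) : A
        (g) : B
        (g) : B
      (k (g) (g)) : A
    (r (t (g) (g)) (k (g) (g))) : B
    (g) : B
  (q (r (t (g) (g)) (k (g) (g))) (g)) : B

ill-sorted at position [0, 1]: expected B, got A


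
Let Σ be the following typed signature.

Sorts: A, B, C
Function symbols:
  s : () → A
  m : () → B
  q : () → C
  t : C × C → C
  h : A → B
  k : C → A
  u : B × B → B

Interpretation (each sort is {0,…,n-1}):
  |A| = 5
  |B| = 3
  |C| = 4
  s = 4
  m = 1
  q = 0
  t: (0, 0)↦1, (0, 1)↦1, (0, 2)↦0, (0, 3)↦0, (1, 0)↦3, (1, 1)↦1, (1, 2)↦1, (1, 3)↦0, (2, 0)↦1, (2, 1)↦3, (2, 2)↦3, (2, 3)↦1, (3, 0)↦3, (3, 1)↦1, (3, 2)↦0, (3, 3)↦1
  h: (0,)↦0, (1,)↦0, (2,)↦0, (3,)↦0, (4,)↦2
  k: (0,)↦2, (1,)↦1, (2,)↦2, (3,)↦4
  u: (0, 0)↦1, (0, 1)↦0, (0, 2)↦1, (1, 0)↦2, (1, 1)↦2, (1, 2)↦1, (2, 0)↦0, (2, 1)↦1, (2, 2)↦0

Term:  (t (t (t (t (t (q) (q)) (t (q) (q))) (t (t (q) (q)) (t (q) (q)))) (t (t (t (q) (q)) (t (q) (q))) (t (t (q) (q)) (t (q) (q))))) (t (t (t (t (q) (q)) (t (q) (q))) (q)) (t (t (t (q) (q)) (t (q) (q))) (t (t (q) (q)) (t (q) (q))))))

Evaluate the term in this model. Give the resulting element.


value = 1

  q = 0
  q = 0
  (t (q) (q)) = t(0, 0) = 1
  q = 0
  q = 0
  (t (q) (q)) = t(0, 0) = 1
  (t (t (q) (q)) (t (q) (q))) = t(1, 1) = 1
  q = 0
  q = 0
  (t (q) (q)) = t(0, 0) = 1
  q = 0
  q = 0
  (t (q) (q)) = t(0, 0) = 1
  (t (t (q) (q)) (t (q) (q))) = t(1, 1) = 1
  (t (t (t (q) (q)) (t (q) (q))) (t (t (q) (q)) (t (q) (q)))) = t(1, 1) = 1
  q = 0
  q = 0
  (t (q) (q)) = t(0, 0) = 1
  q = 0
  q = 0
  (t (q) (q)) = t(0, 0) = 1
  (t (t (q) (q)) (t (q) (q))) = t(1, 1) = 1
  q = 0
  q = 0
  (t (q) (q)) = t(0, 0) = 1
  q = 0
  q = 0
  (t (q) (q)) = t(0, 0) = 1
  (t (t (q) (q)) (t (q) (q))) = t(1, 1) = 1
  (t (t (t (q) (q)) (t (q) (q))) (t (t (q) (q)) (t (q) (q)))) = t(1, 1) = 1
  (t (t (t (t (q) (q)) (t (q) (q))) (t (t (q) (q)) (t (q) (q)))) (t (t (t (q) (q)) (t (q) (q))) (t (t (q) (q)) (t (q) (q))))) = t(1, 1) = 1
  q = 0
  q = 0
  (t (q) (q)) = t(0, 0) = 1
  q = 0
  q = 0
  (t (q) (q)) = t(0, 0) = 1
  (t (t (q) (q)) (t (q) (q))) = t(1, 1) = 1
  q = 0
  (t (t (t (q) (q)) (t (q) (q))) (q)) = t(1, 0) = 3
  q = 0
  q = 0
  (t (q) (q)) = t(0, 0) = 1
  q = 0
  q = 0
  (t (q) (q)) = t(0, 0) = 1
  (t (t (q) (q)) (t (q) (q))) = t(1, 1) = 1
  q = 0
  q = 0
  (t (q) (q)) = t(0, 0) = 1
  q = 0
  q = 0
  (t (q) (q)) = t(0, 0) = 1
  (t (t (q) (q)) (t (q) (q))) = t(1, 1) = 1
  (t (t (t (q) (q)) (t (q) (q))) (t (t (q) (q)) (t (q) (q)))) = t(1, 1) = 1
  (t (t (t (t (q) (q)) (t (q) (q))) (q)) (t (t (t (q) (q)) (t (q) (q))) (t (t (q) (q)) (t (q) (q))))) = t(3, 1) = 1
  (t (t (t (t (t (q) (q)) (t (q) (q))) (t (t (q) (q)) (t (q) (q)))) (t (t (t (q) (q)) (t (q) (q))) (t (t (q) (q)) (t (q) (q))))) (t (t (t (t (q) (q)) (t (q) (q))) (q)) (t (t (t (q) (q)) (t (q) (q))) (t (t (q) (q)) (t (q) (q)))))) = t(1, 1) = 1
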